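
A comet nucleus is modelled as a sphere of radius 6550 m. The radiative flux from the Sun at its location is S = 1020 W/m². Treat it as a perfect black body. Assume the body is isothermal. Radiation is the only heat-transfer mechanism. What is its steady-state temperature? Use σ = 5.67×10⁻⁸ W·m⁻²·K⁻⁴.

At equilibrium, absorbed power = emitted power.
Absorbing cross-section = πr² = 1.348×10⁸ m²; emitting surface = 4πr² = 5.391×10⁸ m² (ratio 4).
S·A_cross = εσ·A_surf·T⁴  ⇒  T⁴ = S/(4σ).
T⁴ = 1.00·1020/(4·5.67×10⁻⁸) = 4.497×10⁹ K⁴.
T = (4.497×10⁹)^(1/4).

T ≈ 259 K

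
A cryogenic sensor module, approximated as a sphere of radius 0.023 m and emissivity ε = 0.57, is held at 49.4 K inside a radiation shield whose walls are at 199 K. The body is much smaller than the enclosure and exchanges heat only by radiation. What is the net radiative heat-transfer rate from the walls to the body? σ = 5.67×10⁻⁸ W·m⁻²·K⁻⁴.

For a small grey body in a large enclosure: P_net = εσA(T_body⁴ − T_wall⁴).
A = 4πr² = 0.006648 m²; T_body⁴ − T_wall⁴ = 5.955×10⁶ − 1.568×10⁹ = -1.562×10⁹ K⁴.
|P_net| = 0.57·5.67×10⁻⁸·0.006648·1.562×10⁹.

P_net ≈ 0.336 W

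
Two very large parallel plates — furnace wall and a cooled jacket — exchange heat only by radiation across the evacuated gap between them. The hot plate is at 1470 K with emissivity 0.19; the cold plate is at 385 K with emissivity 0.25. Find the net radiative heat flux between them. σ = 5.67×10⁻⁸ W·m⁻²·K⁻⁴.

q ≈ 31900 W/m²

For two infinite grey parallel plates, q = σ(T₁⁴ − T₂⁴)/(1/ε₁ + 1/ε₂ − 1).
T₁⁴ − T₂⁴ = 4.669×10¹² − 2.197×10¹⁰ = 4.648×10¹² K⁴.
1/ε₁ + 1/ε₂ − 1 = 5.263 + 4.000 − 1 = 8.263.
q = 5.67×10⁻⁸ × 4.648×10¹² / 8.263.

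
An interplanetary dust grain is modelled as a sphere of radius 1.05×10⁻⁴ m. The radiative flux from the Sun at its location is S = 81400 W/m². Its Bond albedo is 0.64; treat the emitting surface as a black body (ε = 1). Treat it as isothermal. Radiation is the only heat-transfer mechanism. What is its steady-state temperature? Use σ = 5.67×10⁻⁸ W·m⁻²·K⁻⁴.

At equilibrium, absorbed power = emitted power.
Absorbing cross-section = πr² = 3.464×10⁻⁸ m²; emitting surface = 4πr² = 1.385×10⁻⁷ m² (ratio 4).
(1−a)S·A_cross = εσ·A_surf·T⁴  ⇒  T⁴ = (1−a)S/(4σ).
T⁴ = 0.360·81400/(4·5.67×10⁻⁸) = 1.292×10¹¹ K⁴.
T = (1.292×10¹¹)^(1/4).

T ≈ 600 K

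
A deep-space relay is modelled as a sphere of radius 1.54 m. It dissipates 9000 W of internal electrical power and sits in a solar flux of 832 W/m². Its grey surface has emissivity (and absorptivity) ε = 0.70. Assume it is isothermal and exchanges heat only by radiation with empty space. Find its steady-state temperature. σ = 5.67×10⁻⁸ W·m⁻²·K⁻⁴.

At steady state, absorbed solar power + internal power = radiated power.
Absorbed: α·S·A_cross = 0.70·832·7.451 = 4339 W (cross-section πr²).
Total input = 4339 + 9000 = 13340 W.
Radiated: εσ·A_surf·T⁴ with A_surf = 4πr² = 29.80 m².
T⁴ = 13340/(0.70·5.67×10⁻⁸·29.80) = 1.128×10¹⁰ K⁴.

T ≈ 326 K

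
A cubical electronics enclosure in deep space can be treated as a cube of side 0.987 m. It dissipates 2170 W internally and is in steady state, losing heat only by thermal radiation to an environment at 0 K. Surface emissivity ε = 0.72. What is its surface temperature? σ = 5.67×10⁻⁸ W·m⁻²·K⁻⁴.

T ≈ 309 K

Steady state: internal power = radiated power, P = εσA T⁴.
Radiating area A = 6L² = 5.845 m².
T⁴ = P/(εσA) = 2170/(0.72·5.67×10⁻⁸·5.845) = 9.094×10⁹ K⁴.
T = (9.094×10⁹)^(1/4).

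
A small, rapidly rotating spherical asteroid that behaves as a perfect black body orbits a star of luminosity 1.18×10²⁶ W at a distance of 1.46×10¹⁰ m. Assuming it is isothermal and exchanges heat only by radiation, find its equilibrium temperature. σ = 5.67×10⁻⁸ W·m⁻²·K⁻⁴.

T ≈ 664 K

First find the stellar flux at distance d: S = L/(4πd²) = 1.18×10²⁶/(4π·(1.46×10¹⁰)²) = 44050 W/m².
For an isothermal sphere, absorbed (1−a)S·πr² = emitted σ·4πr²·T⁴, so T⁴ = (1−a)S/(4σ).
T⁴ = 1.00·44050/(4·5.67×10⁻⁸) = 1.942×10¹¹ K⁴.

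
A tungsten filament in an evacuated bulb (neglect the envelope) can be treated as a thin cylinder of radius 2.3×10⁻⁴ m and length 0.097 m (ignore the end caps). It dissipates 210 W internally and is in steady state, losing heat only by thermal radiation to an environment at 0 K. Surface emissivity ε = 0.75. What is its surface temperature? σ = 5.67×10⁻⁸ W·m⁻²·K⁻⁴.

Steady state: internal power = radiated power, P = εσA T⁴.
Radiating area A = 2πrL = 1.402×10⁻⁴ m².
T⁴ = P/(εσA) = 210/(0.75·5.67×10⁻⁸·1.402×10⁻⁴) = 3.523×10¹³ K⁴.
T = (3.523×10¹³)^(1/4).

T ≈ 2440 K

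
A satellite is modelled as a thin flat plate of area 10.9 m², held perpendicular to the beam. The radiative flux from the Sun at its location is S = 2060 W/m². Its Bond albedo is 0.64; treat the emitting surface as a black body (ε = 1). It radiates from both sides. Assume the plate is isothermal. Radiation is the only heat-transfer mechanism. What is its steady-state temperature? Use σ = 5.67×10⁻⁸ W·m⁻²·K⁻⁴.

T ≈ 284 K

At equilibrium, absorbed power = emitted power.
Absorbing cross-section = A = 10.90 m²; emitting surface = 2A = 21.80 m² (ratio 2).
(1−a)S·A_cross = εσ·A_surf·T⁴  ⇒  T⁴ = (1−a)S/(2σ).
T⁴ = 0.360·2060/(2·5.67×10⁻⁸) = 6.540×10⁹ K⁴.
T = (6.540×10⁹)^(1/4).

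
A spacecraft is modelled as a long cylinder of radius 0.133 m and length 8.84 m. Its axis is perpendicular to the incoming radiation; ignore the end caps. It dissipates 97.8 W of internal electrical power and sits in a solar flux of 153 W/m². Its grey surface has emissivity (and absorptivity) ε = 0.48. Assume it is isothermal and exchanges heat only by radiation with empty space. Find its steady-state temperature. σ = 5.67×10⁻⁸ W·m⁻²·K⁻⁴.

At steady state, absorbed solar power + internal power = radiated power.
Absorbed: α·S·A_cross = 0.48·153·2.351 = 172.7 W (cross-section 2rL).
Total input = 172.7 + 97.8 = 270.5 W.
Radiated: εσ·A_surf·T⁴ with A_surf = 2πrL = 7.387 m².
T⁴ = 270.5/(0.48·5.67×10⁻⁸·7.387) = 1.345×10⁹ K⁴.

T ≈ 192 K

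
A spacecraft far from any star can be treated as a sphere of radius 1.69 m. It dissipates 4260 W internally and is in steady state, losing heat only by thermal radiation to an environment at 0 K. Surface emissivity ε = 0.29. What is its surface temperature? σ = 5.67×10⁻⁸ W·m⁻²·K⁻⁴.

T ≈ 291 K

Steady state: internal power = radiated power, P = εσA T⁴.
Radiating area A = 4πr² = 35.89 m².
T⁴ = P/(εσA) = 4260/(0.29·5.67×10⁻⁸·35.89) = 7.218×10⁹ K⁴.
T = (7.218×10⁹)^(1/4).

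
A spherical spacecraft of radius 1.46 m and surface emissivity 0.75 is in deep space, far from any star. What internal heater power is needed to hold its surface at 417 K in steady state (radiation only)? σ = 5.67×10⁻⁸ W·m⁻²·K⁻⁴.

P ≈ 34400 W

P = εσ·4πr²·T⁴.
4πr² = 26.79 m²; T⁴ = 3.024×10¹⁰ K⁴.
P = 0.75·5.67×10⁻⁸·26.79·3.024×10¹⁰.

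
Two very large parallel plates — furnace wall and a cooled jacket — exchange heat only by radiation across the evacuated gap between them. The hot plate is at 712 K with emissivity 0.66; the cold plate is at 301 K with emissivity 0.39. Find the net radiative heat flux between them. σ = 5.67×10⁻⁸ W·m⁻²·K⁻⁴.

q ≈ 4580 W/m²

For two infinite grey parallel plates, q = σ(T₁⁴ − T₂⁴)/(1/ε₁ + 1/ε₂ − 1).
T₁⁴ − T₂⁴ = 2.570×10¹¹ − 8.209×10⁹ = 2.488×10¹¹ K⁴.
1/ε₁ + 1/ε₂ − 1 = 1.515 + 2.564 − 1 = 3.079.
q = 5.67×10⁻⁸ × 2.488×10¹¹ / 3.079.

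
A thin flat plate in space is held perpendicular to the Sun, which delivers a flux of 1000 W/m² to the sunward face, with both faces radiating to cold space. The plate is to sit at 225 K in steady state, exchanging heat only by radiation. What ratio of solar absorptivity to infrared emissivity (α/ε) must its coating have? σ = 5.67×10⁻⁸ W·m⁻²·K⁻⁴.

α/ε ≈ 0.291

Balance: αS·A = εσ·2A·T⁴ ⇒ α/ε = 2σT⁴/S.
α/ε = 2·5.67×10⁻⁸·(225)⁴/1000 = 2·5.67×10⁻⁸·2.563×10⁹/1000.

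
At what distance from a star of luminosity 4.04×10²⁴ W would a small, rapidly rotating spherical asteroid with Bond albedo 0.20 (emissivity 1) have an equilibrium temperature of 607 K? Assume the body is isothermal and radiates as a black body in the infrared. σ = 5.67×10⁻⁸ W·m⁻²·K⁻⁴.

d ≈ 2.89×10⁹ m

For an isothermal black-emitting sphere, (1−a)S·πr² = σ·4πr²·T⁴ ⇒ S = 4σT⁴/(1−a).
S = 4·5.67×10⁻⁸·(607)⁴/0.800 = 38490 W/m².
Flux falls as S = L/(4πd²), so d = √(L/(4πS)) = √(4.04×10²⁴/(4π·38490)).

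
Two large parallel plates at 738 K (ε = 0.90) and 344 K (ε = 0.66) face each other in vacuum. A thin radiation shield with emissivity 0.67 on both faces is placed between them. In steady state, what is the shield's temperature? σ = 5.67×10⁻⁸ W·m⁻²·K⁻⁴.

T_s ≈ 643 K

In steady state the net flux on the hot side equals that on the cold side.
σ(T₁⁴−T_s⁴)/D₁ = σ(T_s⁴−T₂⁴)/D₂, with D₁ = 1/ε₁+1/ε_s−1 = 1.604, D₂ = 1/ε_s+1/ε₂−1 = 2.008.
Solve for T_s⁴: T_s⁴ = (D₂·T₁⁴ + D₁·T₂⁴)/(D₁+D₂) = 1.711×10¹¹ K⁴.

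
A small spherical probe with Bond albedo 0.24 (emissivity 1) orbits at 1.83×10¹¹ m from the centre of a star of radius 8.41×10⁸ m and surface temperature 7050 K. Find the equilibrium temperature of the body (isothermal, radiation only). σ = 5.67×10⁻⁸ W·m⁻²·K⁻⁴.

The star's surface emits σT_*⁴; at distance d the flux is S = σT_*⁴(R_*/d)².
S = 5.67×10⁻⁸·(7050)⁴·(8.41×10⁸/1.83×10¹¹)² = 2958 W/m².
For an isothermal sphere T⁴ = (1−a)S/(4σ) = 9.913×10⁹ K⁴.

T ≈ 316 K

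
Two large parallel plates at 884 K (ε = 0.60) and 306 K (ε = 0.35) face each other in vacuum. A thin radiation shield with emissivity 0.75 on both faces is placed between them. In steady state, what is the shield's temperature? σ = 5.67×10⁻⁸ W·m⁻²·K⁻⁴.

In steady state the net flux on the hot side equals that on the cold side.
σ(T₁⁴−T_s⁴)/D₁ = σ(T_s⁴−T₂⁴)/D₂, with D₁ = 1/ε₁+1/ε_s−1 = 2.000, D₂ = 1/ε_s+1/ε₂−1 = 3.190.
Solve for T_s⁴: T_s⁴ = (D₂·T₁⁴ + D₁·T₂⁴)/(D₁+D₂) = 3.787×10¹¹ K⁴.

T_s ≈ 784 K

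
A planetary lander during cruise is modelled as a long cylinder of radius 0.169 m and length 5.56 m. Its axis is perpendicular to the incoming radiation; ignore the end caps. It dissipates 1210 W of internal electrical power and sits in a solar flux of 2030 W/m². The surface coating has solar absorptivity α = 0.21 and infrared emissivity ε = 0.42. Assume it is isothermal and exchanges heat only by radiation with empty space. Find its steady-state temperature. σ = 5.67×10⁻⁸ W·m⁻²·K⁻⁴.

At steady state, absorbed solar power + internal power = radiated power.
Absorbed: α·S·A_cross = 0.21·2030·1.879 = 801.1 W (cross-section 2rL).
Total input = 801.1 + 1210 = 2011 W.
Radiated: εσ·A_surf·T⁴ with A_surf = 2πrL = 5.904 m².
T⁴ = 2011/(0.42·5.67×10⁻⁸·5.904) = 1.430×10¹⁰ K⁴.

T ≈ 346 K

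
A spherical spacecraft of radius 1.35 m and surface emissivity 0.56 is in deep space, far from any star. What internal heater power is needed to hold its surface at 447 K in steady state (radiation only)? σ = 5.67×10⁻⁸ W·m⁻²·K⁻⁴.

P ≈ 29000 W

P = εσ·4πr²·T⁴.
4πr² = 22.90 m²; T⁴ = 3.992×10¹⁰ K⁴.
P = 0.56·5.67×10⁻⁸·22.90·3.992×10¹⁰.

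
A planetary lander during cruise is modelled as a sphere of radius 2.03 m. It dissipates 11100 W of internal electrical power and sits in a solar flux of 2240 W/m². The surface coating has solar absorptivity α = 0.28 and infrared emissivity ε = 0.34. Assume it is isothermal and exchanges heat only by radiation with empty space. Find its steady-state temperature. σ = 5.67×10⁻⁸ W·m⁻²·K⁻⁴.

T ≈ 372 K

At steady state, absorbed solar power + internal power = radiated power.
Absorbed: α·S·A_cross = 0.28·2240·12.95 = 8120 W (cross-section πr²).
Total input = 8120 + 11100 = 19220 W.
Radiated: εσ·A_surf·T⁴ with A_surf = 4πr² = 51.78 m².
T⁴ = 19220/(0.34·5.67×10⁻⁸·51.78) = 1.925×10¹⁰ K⁴.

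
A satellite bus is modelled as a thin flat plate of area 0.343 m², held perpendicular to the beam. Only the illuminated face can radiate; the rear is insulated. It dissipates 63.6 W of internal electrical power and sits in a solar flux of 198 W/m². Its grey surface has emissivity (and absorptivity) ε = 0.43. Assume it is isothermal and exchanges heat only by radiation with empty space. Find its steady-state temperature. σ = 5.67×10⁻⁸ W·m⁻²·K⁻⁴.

T ≈ 325 K

At steady state, absorbed solar power + internal power = radiated power.
Absorbed: α·S·A_cross = 0.43·198·0.3430 = 29.20 W (cross-section A).
Total input = 29.20 + 63.6 = 92.80 W.
Radiated: εσ·A_surf·T⁴ with A_surf = A = 0.3430 m².
T⁴ = 92.80/(0.43·5.67×10⁻⁸·0.3430) = 1.110×10¹⁰ K⁴.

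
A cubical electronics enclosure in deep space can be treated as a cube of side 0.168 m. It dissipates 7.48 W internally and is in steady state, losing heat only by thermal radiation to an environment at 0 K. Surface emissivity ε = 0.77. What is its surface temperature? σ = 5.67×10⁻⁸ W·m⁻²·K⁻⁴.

T ≈ 178 K

Steady state: internal power = radiated power, P = εσA T⁴.
Radiating area A = 6L² = 0.1693 m².
T⁴ = P/(εσA) = 7.48/(0.77·5.67×10⁻⁸·0.1693) = 1.012×10⁹ K⁴.
T = (1.012×10⁹)^(1/4).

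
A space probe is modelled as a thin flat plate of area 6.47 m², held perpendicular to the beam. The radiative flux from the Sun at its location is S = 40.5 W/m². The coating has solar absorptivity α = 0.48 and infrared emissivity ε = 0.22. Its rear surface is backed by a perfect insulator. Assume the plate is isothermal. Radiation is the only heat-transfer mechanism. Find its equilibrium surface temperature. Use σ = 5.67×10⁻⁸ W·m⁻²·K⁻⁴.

T ≈ 199 K

At equilibrium, absorbed power = emitted power.
Absorbing cross-section = A = 6.470 m²; emitting surface = A = 6.470 m² (ratio 1).
αS·A_cross = εσ·A_surf·T⁴  ⇒  T⁴ = αS/(ε·1σ).
T⁴ = 0.480·40.5/(0.22·1·5.67×10⁻⁸) = 1.558×10⁹ K⁴.
T = (1.558×10⁹)^(1/4).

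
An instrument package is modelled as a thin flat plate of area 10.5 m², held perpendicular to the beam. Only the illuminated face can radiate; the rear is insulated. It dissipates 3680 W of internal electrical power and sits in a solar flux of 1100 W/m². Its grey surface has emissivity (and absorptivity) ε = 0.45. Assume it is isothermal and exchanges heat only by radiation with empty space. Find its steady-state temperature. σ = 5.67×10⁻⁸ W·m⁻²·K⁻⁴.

At steady state, absorbed solar power + internal power = radiated power.
Absorbed: α·S·A_cross = 0.45·1100·10.50 = 5198 W (cross-section A).
Total input = 5198 + 3680 = 8878 W.
Radiated: εσ·A_surf·T⁴ with A_surf = A = 10.50 m².
T⁴ = 8878/(0.45·5.67×10⁻⁸·10.50) = 3.314×10¹⁰ K⁴.

T ≈ 427 K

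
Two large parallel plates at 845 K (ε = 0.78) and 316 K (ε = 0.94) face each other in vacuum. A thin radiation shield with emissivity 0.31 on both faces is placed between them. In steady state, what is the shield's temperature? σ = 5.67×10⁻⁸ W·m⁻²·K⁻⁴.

T_s ≈ 708 K

In steady state the net flux on the hot side equals that on the cold side.
σ(T₁⁴−T_s⁴)/D₁ = σ(T_s⁴−T₂⁴)/D₂, with D₁ = 1/ε₁+1/ε_s−1 = 3.508, D₂ = 1/ε_s+1/ε₂−1 = 3.290.
Solve for T_s⁴: T_s⁴ = (D₂·T₁⁴ + D₁·T₂⁴)/(D₁+D₂) = 2.519×10¹¹ K⁴.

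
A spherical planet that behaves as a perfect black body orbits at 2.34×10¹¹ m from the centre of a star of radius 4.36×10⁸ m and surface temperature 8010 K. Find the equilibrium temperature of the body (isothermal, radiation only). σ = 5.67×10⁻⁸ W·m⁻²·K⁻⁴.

The star's surface emits σT_*⁴; at distance d the flux is S = σT_*⁴(R_*/d)².
S = 5.67×10⁻⁸·(8010)⁴·(4.36×10⁸/2.34×10¹¹)² = 810.3 W/m².
For an isothermal sphere T⁴ = (1−a)S/(4σ) = 3.573×10⁹ K⁴.

T ≈ 244 K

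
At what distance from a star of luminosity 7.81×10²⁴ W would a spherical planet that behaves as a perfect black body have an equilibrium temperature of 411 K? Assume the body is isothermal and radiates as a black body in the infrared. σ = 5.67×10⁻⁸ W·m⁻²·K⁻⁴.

For an isothermal black-emitting sphere, (1−a)S·πr² = σ·4πr²·T⁴ ⇒ S = 4σT⁴/(1−a).
S = 4·5.67×10⁻⁸·(411)⁴/1.00 = 6472 W/m².
Flux falls as S = L/(4πd²), so d = √(L/(4πS)) = √(7.81×10²⁴/(4π·6472)).

d ≈ 9.80×10⁹ m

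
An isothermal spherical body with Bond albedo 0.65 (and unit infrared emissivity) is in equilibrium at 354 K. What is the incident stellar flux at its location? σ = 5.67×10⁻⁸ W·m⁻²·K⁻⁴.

(1−a)S·πr² = σ·4πr²·T⁴ ⇒ S = 4σT⁴/(1−a).
S = 4·5.67×10⁻⁸·1.570×10¹⁰/0.350.

S ≈ 10200 W/m²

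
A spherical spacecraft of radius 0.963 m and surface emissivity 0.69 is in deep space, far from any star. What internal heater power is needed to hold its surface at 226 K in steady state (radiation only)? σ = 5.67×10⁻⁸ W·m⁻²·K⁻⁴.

P = εσ·4πr²·T⁴.
4πr² = 11.65 m²; T⁴ = 2.609×10⁹ K⁴.
P = 0.69·5.67×10⁻⁸·11.65·2.609×10⁹.

P ≈ 1190 W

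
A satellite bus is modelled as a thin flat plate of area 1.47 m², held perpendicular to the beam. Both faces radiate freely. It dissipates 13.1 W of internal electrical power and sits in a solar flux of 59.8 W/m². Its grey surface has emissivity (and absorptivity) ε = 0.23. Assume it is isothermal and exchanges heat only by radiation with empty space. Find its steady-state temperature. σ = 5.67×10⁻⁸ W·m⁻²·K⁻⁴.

T ≈ 172 K

At steady state, absorbed solar power + internal power = radiated power.
Absorbed: α·S·A_cross = 0.23·59.8·1.470 = 20.22 W (cross-section A).
Total input = 20.22 + 13.1 = 33.32 W.
Radiated: εσ·A_surf·T⁴ with A_surf = 2A = 2.940 m².
T⁴ = 33.32/(0.23·5.67×10⁻⁸·2.940) = 8.690×10⁸ K⁴.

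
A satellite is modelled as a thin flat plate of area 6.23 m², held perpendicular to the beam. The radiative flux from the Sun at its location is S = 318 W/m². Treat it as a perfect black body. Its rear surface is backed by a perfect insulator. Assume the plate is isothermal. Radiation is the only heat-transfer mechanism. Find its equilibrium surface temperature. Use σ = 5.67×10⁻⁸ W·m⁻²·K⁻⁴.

At equilibrium, absorbed power = emitted power.
Absorbing cross-section = A = 6.230 m²; emitting surface = A = 6.230 m² (ratio 1).
S·A_cross = εσ·A_surf·T⁴  ⇒  T⁴ = S/(1σ).
T⁴ = 1.00·318/(1·5.67×10⁻⁸) = 5.608×10⁹ K⁴.
T = (5.608×10⁹)^(1/4).

T ≈ 274 K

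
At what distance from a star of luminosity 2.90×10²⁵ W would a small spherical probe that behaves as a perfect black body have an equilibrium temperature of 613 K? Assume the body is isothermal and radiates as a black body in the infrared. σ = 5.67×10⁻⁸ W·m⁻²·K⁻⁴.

d ≈ 8.49×10⁹ m

For an isothermal black-emitting sphere, (1−a)S·πr² = σ·4πr²·T⁴ ⇒ S = 4σT⁴/(1−a).
S = 4·5.67×10⁻⁸·(613)⁴/1.00 = 32020 W/m².
Flux falls as S = L/(4πd²), so d = √(L/(4πS)) = √(2.90×10²⁵/(4π·32020)).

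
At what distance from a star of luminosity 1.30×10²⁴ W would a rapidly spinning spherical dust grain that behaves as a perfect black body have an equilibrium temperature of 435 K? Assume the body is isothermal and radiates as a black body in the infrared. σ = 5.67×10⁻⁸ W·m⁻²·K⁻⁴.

d ≈ 3.57×10⁹ m

For an isothermal black-emitting sphere, (1−a)S·πr² = σ·4πr²·T⁴ ⇒ S = 4σT⁴/(1−a).
S = 4·5.67×10⁻⁸·(435)⁴/1.00 = 8121 W/m².
Flux falls as S = L/(4πd²), so d = √(L/(4πS)) = √(1.30×10²⁴/(4π·8121)).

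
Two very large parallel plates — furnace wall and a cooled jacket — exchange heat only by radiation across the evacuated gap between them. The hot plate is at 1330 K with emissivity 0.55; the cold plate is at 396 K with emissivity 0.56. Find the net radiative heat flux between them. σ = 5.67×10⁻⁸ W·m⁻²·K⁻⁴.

For two infinite grey parallel plates, q = σ(T₁⁴ − T₂⁴)/(1/ε₁ + 1/ε₂ − 1).
T₁⁴ − T₂⁴ = 3.129×10¹² − 2.459×10¹⁰ = 3.104×10¹² K⁴.
1/ε₁ + 1/ε₂ − 1 = 1.818 + 1.786 − 1 = 2.604.
q = 5.67×10⁻⁸ × 3.104×10¹² / 2.604.

q ≈ 67600 W/m²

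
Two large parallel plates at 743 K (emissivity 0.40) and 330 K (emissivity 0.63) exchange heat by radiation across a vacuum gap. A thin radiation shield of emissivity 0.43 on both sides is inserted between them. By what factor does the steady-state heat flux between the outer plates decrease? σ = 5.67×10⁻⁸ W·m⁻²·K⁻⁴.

factor ≈ 2.18

Without shield: q₀ = σΔ(T⁴)/(1/ε₁+1/ε₂−1) with denominator 3.087.
With shield the two gaps are in series; the resistances add: (1/ε₁+1/ε_s−1)+(1/ε_s+1/ε₂−1) = 3.826+2.913 = 6.738.
Heat-flux ratio q₀/q = 6.738/3.087.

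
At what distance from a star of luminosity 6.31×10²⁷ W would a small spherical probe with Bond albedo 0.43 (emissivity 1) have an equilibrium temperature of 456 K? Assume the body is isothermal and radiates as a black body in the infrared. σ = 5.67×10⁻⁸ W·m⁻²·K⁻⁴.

d ≈ 1.71×10¹¹ m

For an isothermal black-emitting sphere, (1−a)S·πr² = σ·4πr²·T⁴ ⇒ S = 4σT⁴/(1−a).
S = 4·5.67×10⁻⁸·(456)⁴/0.570 = 17200 W/m².
Flux falls as S = L/(4πd²), so d = √(L/(4πS)) = √(6.31×10²⁷/(4π·17200)).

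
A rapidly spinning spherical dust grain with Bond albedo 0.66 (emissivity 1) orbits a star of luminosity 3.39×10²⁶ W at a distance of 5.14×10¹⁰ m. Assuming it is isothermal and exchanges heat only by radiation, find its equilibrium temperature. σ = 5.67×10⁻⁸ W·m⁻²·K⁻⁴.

First find the stellar flux at distance d: S = L/(4πd²) = 3.39×10²⁶/(4π·(5.14×10¹⁰)²) = 10210 W/m².
For an isothermal sphere, absorbed (1−a)S·πr² = emitted σ·4πr²·T⁴, so T⁴ = (1−a)S/(4σ).
T⁴ = 0.340·10210/(4·5.67×10⁻⁸) = 1.531×10¹⁰ K⁴.

T ≈ 352 K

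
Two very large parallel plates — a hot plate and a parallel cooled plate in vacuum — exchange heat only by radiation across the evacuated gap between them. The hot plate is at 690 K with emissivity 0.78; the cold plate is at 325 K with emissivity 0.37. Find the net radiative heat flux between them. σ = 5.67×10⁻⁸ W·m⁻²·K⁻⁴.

For two infinite grey parallel plates, q = σ(T₁⁴ − T₂⁴)/(1/ε₁ + 1/ε₂ − 1).
T₁⁴ − T₂⁴ = 2.267×10¹¹ − 1.116×10¹⁰ = 2.155×10¹¹ K⁴.
1/ε₁ + 1/ε₂ − 1 = 1.282 + 2.703 − 1 = 2.985.
q = 5.67×10⁻⁸ × 2.155×10¹¹ / 2.985.

q ≈ 4090 W/m²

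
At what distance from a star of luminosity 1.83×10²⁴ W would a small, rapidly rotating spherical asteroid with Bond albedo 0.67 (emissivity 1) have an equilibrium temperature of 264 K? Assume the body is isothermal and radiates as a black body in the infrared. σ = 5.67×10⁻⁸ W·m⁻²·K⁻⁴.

For an isothermal black-emitting sphere, (1−a)S·πr² = σ·4πr²·T⁴ ⇒ S = 4σT⁴/(1−a).
S = 4·5.67×10⁻⁸·(264)⁴/0.330 = 3338 W/m².
Flux falls as S = L/(4πd²), so d = √(L/(4πS)) = √(1.83×10²⁴/(4π·3338)).

d ≈ 6.60×10⁹ m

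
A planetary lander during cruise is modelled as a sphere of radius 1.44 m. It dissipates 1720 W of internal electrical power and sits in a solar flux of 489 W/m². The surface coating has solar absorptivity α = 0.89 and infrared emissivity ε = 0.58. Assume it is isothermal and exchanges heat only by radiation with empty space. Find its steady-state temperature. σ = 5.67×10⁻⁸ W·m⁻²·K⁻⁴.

T ≈ 270 K

At steady state, absorbed solar power + internal power = radiated power.
Absorbed: α·S·A_cross = 0.89·489·6.514 = 2835 W (cross-section πr²).
Total input = 2835 + 1720 = 4555 W.
Radiated: εσ·A_surf·T⁴ with A_surf = 4πr² = 26.06 m².
T⁴ = 4555/(0.58·5.67×10⁻⁸·26.06) = 5.316×10⁹ K⁴.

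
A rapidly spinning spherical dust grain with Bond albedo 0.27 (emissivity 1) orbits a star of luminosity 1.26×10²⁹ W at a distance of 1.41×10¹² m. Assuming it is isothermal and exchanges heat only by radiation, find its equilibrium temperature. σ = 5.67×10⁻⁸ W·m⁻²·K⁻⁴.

T ≈ 357 K

First find the stellar flux at distance d: S = L/(4πd²) = 1.26×10²⁹/(4π·(1.41×10¹²)²) = 5043 W/m².
For an isothermal sphere, absorbed (1−a)S·πr² = emitted σ·4πr²·T⁴, so T⁴ = (1−a)S/(4σ).
T⁴ = 0.730·5043/(4·5.67×10⁻⁸) = 1.623×10¹⁰ K⁴.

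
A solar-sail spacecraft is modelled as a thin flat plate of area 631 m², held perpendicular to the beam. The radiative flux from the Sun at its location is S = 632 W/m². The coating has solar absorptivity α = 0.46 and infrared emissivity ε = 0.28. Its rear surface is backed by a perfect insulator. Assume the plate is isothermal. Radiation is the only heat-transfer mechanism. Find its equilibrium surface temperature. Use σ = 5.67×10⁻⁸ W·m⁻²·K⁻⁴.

At equilibrium, absorbed power = emitted power.
Absorbing cross-section = A = 631.0 m²; emitting surface = A = 631.0 m² (ratio 1).
αS·A_cross = εσ·A_surf·T⁴  ⇒  T⁴ = αS/(ε·1σ).
T⁴ = 0.460·632/(0.28·1·5.67×10⁻⁸) = 1.831×10¹⁰ K⁴.
T = (1.831×10¹⁰)^(1/4).

T ≈ 368 K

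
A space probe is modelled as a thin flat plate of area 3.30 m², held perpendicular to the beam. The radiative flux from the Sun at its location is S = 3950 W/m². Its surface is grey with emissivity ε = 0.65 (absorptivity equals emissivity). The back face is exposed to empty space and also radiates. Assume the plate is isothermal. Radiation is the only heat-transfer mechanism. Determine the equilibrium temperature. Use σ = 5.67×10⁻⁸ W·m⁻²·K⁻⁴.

At equilibrium, absorbed power = emitted power.
Absorbing cross-section = A = 3.300 m²; emitting surface = 2A = 6.600 m² (ratio 2).
εS·A_cross = εσ·A_surf·T⁴  ⇒  T⁴ = S/(2σ)   (ε cancels).
T⁴ = 3950/(2·5.67×10⁻⁸) = 3.483×10¹⁰ K⁴.
T = (3.483×10¹⁰)^(1/4).

T ≈ 432 K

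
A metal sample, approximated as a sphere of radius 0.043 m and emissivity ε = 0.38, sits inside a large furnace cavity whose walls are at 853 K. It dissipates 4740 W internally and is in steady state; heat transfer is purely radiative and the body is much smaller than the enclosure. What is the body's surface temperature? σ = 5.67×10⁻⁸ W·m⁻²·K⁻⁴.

For a small grey body in a large enclosure, net radiated power = εσA(T⁴ − T_w⁴).
Steady state: P = εσA(T⁴ − T_w⁴) with A = 4πr² = 0.02324 m².
T⁴ = P/(εσA) + T_w⁴ = 4740/(0.38·5.67×10⁻⁸·0.02324) + (853)⁴
    = 9.468×10¹² + 5.294×10¹¹ = 9.998×10¹² K⁴.

T ≈ 1780 K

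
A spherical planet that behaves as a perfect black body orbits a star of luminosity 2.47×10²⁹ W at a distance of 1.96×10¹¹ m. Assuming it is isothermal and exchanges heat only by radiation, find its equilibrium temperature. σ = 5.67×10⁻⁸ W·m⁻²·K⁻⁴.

First find the stellar flux at distance d: S = L/(4πd²) = 2.47×10²⁹/(4π·(1.96×10¹¹)²) = 5.117×10⁵ W/m².
For an isothermal sphere, absorbed (1−a)S·πr² = emitted σ·4πr²·T⁴, so T⁴ = (1−a)S/(4σ).
T⁴ = 1.00·5.117×10⁵/(4·5.67×10⁻⁸) = 2.256×10¹² K⁴.

T ≈ 1230 K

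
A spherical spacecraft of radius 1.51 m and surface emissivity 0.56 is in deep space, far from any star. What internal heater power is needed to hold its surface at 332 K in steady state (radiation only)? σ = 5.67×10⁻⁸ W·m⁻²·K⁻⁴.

P ≈ 11100 W

P = εσ·4πr²·T⁴.
4πr² = 28.65 m²; T⁴ = 1.215×10¹⁰ K⁴.
P = 0.56·5.67×10⁻⁸·28.65·1.215×10¹⁰.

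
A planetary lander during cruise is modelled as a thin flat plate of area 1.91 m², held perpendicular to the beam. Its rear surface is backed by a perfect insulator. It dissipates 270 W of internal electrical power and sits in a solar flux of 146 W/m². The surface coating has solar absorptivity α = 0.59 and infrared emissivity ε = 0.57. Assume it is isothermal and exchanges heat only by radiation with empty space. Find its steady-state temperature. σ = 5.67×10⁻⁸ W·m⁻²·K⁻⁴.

At steady state, absorbed solar power + internal power = radiated power.
Absorbed: α·S·A_cross = 0.59·146·1.910 = 164.5 W (cross-section A).
Total input = 164.5 + 270 = 434.5 W.
Radiated: εσ·A_surf·T⁴ with A_surf = A = 1.910 m².
T⁴ = 434.5/(0.57·5.67×10⁻⁸·1.910) = 7.039×10⁹ K⁴.

T ≈ 290 K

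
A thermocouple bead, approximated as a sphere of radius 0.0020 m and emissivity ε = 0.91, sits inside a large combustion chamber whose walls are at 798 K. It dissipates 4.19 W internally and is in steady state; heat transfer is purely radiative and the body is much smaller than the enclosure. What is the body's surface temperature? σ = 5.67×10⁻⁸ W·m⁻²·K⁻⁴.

For a small grey body in a large enclosure, net radiated power = εσA(T⁴ − T_w⁴).
Steady state: P = εσA(T⁴ − T_w⁴) with A = 4πr² = 5.027×10⁻⁵ m².
T⁴ = P/(εσA) + T_w⁴ = 4.19/(0.91·5.67×10⁻⁸·5.027×10⁻⁵) + (798)⁴
    = 1.616×10¹² + 4.055×10¹¹ = 2.021×10¹² K⁴.

T ≈ 1190 K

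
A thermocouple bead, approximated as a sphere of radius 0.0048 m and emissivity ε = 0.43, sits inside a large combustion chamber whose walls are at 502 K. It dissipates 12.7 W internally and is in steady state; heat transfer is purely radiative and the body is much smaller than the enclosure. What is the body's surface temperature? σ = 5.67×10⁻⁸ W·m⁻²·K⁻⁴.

T ≈ 1170 K

For a small grey body in a large enclosure, net radiated power = εσA(T⁴ − T_w⁴).
Steady state: P = εσA(T⁴ − T_w⁴) with A = 4πr² = 2.895×10⁻⁴ m².
T⁴ = P/(εσA) + T_w⁴ = 12.7/(0.43·5.67×10⁻⁸·2.895×10⁻⁴) + (502)⁴
    = 1.799×10¹² + 6.351×10¹⁰ = 1.863×10¹² K⁴.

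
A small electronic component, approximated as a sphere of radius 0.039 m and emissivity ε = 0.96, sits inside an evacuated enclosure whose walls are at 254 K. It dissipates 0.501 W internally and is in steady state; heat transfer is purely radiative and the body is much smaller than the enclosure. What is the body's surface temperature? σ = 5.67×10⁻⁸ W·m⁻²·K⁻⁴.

For a small grey body in a large enclosure, net radiated power = εσA(T⁴ − T_w⁴).
Steady state: P = εσA(T⁴ − T_w⁴) with A = 4πr² = 0.01911 m².
T⁴ = P/(εσA) + T_w⁴ = 0.501/(0.96·5.67×10⁻⁸·0.01911) + (254)⁴
    = 4.816×10⁸ + 4.162×10⁹ = 4.644×10⁹ K⁴.

T ≈ 261 K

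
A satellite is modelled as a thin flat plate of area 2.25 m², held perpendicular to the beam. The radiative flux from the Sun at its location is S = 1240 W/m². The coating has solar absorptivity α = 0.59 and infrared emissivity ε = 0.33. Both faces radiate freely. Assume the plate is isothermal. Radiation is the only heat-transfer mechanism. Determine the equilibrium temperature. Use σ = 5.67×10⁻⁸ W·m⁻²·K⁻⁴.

At equilibrium, absorbed power = emitted power.
Absorbing cross-section = A = 2.250 m²; emitting surface = 2A = 4.500 m² (ratio 2).
αS·A_cross = εσ·A_surf·T⁴  ⇒  T⁴ = αS/(ε·2σ).
T⁴ = 0.590·1240/(0.33·2·5.67×10⁻⁸) = 1.955×10¹⁰ K⁴.
T = (1.955×10¹⁰)^(1/4).

T ≈ 374 K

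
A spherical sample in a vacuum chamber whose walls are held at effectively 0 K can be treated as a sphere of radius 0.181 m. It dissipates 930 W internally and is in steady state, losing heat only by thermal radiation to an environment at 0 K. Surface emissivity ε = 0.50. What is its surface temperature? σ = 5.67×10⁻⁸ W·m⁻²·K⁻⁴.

Steady state: internal power = radiated power, P = εσA T⁴.
Radiating area A = 4πr² = 0.4117 m².
T⁴ = P/(εσA) = 930/(0.50·5.67×10⁻⁸·0.4117) = 7.968×10¹⁰ K⁴.
T = (7.968×10¹⁰)^(1/4).

T ≈ 531 K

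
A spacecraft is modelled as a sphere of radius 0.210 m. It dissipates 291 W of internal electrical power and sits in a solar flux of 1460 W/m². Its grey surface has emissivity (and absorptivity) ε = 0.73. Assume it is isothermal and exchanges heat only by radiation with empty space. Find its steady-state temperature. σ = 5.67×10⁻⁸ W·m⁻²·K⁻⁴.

T ≈ 372 K

At steady state, absorbed solar power + internal power = radiated power.
Absorbed: α·S·A_cross = 0.73·1460·0.1385 = 147.7 W (cross-section πr²).
Total input = 147.7 + 291 = 438.7 W.
Radiated: εσ·A_surf·T⁴ with A_surf = 4πr² = 0.5542 m².
T⁴ = 438.7/(0.73·5.67×10⁻⁸·0.5542) = 1.912×10¹⁰ K⁴.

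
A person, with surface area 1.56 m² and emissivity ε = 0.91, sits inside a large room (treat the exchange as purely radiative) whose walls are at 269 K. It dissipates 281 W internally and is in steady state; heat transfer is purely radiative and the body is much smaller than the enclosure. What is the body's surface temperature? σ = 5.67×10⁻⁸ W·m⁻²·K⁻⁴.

T ≈ 306 K

For a small grey body in a large enclosure, net radiated power = εσA(T⁴ − T_w⁴).
Steady state: P = εσA(T⁴ − T_w⁴) with A = 1.56 m².
T⁴ = P/(εσA) + T_w⁴ = 281/(0.91·5.67×10⁻⁸·1.560) + (269)⁴
    = 3.491×10⁹ + 5.236×10⁹ = 8.727×10⁹ K⁴.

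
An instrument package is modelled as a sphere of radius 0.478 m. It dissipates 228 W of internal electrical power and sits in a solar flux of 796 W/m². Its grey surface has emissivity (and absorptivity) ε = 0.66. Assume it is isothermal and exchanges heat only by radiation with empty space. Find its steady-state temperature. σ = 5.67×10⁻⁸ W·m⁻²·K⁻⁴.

At steady state, absorbed solar power + internal power = radiated power.
Absorbed: α·S·A_cross = 0.66·796·0.7178 = 377.1 W (cross-section πr²).
Total input = 377.1 + 228 = 605.1 W.
Radiated: εσ·A_surf·T⁴ with A_surf = 4πr² = 2.871 m².
T⁴ = 605.1/(0.66·5.67×10⁻⁸·2.871) = 5.632×10⁹ K⁴.

T ≈ 274 K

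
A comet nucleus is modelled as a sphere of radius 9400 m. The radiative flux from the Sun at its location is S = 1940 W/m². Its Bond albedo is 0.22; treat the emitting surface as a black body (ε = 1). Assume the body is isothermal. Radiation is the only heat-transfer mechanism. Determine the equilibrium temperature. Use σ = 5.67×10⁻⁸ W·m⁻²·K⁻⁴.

T ≈ 286 K

At equilibrium, absorbed power = emitted power.
Absorbing cross-section = πr² = 2.776×10⁸ m²; emitting surface = 4πr² = 1.110×10⁹ m² (ratio 4).
(1−a)S·A_cross = εσ·A_surf·T⁴  ⇒  T⁴ = (1−a)S/(4σ).
T⁴ = 0.780·1940/(4·5.67×10⁻⁸) = 6.672×10⁹ K⁴.
T = (6.672×10⁹)^(1/4).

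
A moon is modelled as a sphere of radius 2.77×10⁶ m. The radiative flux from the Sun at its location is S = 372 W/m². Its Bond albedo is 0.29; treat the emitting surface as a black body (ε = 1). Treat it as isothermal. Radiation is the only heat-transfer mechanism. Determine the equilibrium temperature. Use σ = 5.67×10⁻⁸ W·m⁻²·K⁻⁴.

T ≈ 185 K

At equilibrium, absorbed power = emitted power.
Absorbing cross-section = πr² = 2.411×10¹³ m²; emitting surface = 4πr² = 9.642×10¹³ m² (ratio 4).
(1−a)S·A_cross = εσ·A_surf·T⁴  ⇒  T⁴ = (1−a)S/(4σ).
T⁴ = 0.710·372/(4·5.67×10⁻⁸) = 1.165×10⁹ K⁴.
T = (1.165×10⁹)^(1/4).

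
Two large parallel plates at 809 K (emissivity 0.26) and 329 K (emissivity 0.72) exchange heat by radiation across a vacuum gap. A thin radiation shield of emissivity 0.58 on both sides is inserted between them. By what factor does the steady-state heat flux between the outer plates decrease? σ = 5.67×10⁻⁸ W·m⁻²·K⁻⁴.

factor ≈ 1.58

Without shield: q₀ = σΔ(T⁴)/(1/ε₁+1/ε₂−1) with denominator 4.235.
With shield the two gaps are in series; the resistances add: (1/ε₁+1/ε_s−1)+(1/ε_s+1/ε₂−1) = 4.570+2.113 = 6.683.
Heat-flux ratio q₀/q = 6.683/4.235.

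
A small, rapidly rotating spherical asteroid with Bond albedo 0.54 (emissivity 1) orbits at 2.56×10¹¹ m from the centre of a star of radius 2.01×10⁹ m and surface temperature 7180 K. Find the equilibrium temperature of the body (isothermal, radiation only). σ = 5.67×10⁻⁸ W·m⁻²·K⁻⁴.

T ≈ 370 K

The star's surface emits σT_*⁴; at distance d the flux is S = σT_*⁴(R_*/d)².
S = 5.67×10⁻⁸·(7180)⁴·(2.01×10⁹/2.56×10¹¹)² = 9290 W/m².
For an isothermal sphere T⁴ = (1−a)S/(4σ) = 1.884×10¹⁰ K⁴.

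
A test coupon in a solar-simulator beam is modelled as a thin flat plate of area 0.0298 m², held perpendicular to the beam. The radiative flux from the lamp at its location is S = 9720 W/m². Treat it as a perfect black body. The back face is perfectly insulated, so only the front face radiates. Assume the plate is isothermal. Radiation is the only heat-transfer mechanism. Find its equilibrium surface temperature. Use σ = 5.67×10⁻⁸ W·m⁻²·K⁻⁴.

T ≈ 643 K

At equilibrium, absorbed power = emitted power.
Absorbing cross-section = A = 0.02980 m²; emitting surface = A = 0.02980 m² (ratio 1).
S·A_cross = εσ·A_surf·T⁴  ⇒  T⁴ = S/(1σ).
T⁴ = 1.00·9720/(1·5.67×10⁻⁸) = 1.714×10¹¹ K⁴.
T = (1.714×10¹¹)^(1/4).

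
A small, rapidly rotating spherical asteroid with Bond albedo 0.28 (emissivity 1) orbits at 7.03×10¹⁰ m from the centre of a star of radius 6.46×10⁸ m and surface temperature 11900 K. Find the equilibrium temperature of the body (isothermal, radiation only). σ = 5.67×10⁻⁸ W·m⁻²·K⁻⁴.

T ≈ 743 K

The star's surface emits σT_*⁴; at distance d the flux is S = σT_*⁴(R_*/d)².
S = 5.67×10⁻⁸·(11900)⁴·(6.46×10⁸/7.03×10¹⁰)² = 96010 W/m².
For an isothermal sphere T⁴ = (1−a)S/(4σ) = 3.048×10¹¹ K⁴.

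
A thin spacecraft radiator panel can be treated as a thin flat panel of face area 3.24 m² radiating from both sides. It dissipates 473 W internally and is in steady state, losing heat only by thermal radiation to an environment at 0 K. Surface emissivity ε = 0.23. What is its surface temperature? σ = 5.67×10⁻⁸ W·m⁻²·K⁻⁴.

T ≈ 274 K

Steady state: internal power = radiated power, P = εσA T⁴.
Radiating area A = 2·3.24 = 6.480 m².
T⁴ = P/(εσA) = 473/(0.23·5.67×10⁻⁸·6.480) = 5.597×10⁹ K⁴.
T = (5.597×10⁹)^(1/4).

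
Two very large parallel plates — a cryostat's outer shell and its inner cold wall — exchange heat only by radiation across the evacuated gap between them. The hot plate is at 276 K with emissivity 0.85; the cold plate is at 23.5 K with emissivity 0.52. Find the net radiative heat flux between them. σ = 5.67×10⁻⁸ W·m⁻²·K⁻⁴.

q ≈ 157 W/m²

For two infinite grey parallel plates, q = σ(T₁⁴ − T₂⁴)/(1/ε₁ + 1/ε₂ − 1).
T₁⁴ − T₂⁴ = 5.803×10⁹ − 3.050×10⁵ = 5.802×10⁹ K⁴.
1/ε₁ + 1/ε₂ − 1 = 1.176 + 1.923 − 1 = 2.100.
q = 5.67×10⁻⁸ × 5.802×10⁹ / 2.100.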